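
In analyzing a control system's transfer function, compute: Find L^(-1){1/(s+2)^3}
L^(-1){1/(s-a)^n}=t^(n-1)·e^(at)/(n-1)!
Here a=-2, n=3: t^2·e^(-2t)/2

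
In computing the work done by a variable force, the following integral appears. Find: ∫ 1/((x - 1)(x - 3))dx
Partial fractions: 1/((x-1)(x-3)) = A/(x-1) + B/(x-3)
A = -1/2, B = 1/2
∫ [-1/2· 1/(x-1) + 1/2· 1/(x-3)] dx
= (1/2)[ln|x-3| - ln|x-1|] + C

Answer: (1/2)·ln|(x-3)/(x-1)| + C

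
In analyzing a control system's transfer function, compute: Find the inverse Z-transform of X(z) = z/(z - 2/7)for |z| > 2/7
Standard pair: z/(z-a) <-> a^n*u[n] for causal signals
With a=2/7: x[n]=(2/7)^n*u[n]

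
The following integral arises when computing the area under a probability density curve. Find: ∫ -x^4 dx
Using power rule: ∫ -x^4 dx = -1/5 x^5+C = (-1/5)x^5+C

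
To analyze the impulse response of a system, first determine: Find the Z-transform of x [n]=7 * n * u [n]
Z{n*u[n]}=z/(z-1)^2
By linearity: Z{7*n*u[n]}=7z/(z-1)^2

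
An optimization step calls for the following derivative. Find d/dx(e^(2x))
Chain rule: d/dx[e^u] = e^u · u' where u = 2x
u' = 2

Answer: 2·e^(2x)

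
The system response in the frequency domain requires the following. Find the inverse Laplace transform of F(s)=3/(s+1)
L^(-1){3/(s-a)}=c·e^(at)
Here a=-1, c=3

Answer: 3e^(-t)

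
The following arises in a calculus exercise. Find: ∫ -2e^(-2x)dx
Since d/dx[e^(-2x)] = -2e^(-2x), we get 1 e^(-2x)+C

Answer: e^(-2x)+C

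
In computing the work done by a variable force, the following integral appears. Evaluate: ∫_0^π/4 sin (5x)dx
Antiderivative: -cos(5x)/5
Evaluate at bounds: [-cos(5·π/4)/5] - [-cos(5·0)/5]
=(-(-√2/2)+(1))/5=1/5+√2/10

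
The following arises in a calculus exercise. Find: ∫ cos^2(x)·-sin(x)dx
Let u = cos(x), du = -sin(x) dx
∫ u^2 du = u^3/3+C

Answer: cos^3(x)/3+C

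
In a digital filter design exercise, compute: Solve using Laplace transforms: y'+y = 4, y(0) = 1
Take L of both sides: sY(s)-1+Y(s) = 4/s
Y(s)(s+1) = 4/s+1
Y(s) = 4/(s(s+1))+1/(s+1)
Partial fractions: 4/(s(s+1)) = 4/s - 4/(s+1)
So Y(s) = 4/s - 3/(s+1)
Inverse transform (L^(-1){1/s} = 1, L^(-1){1/(s+1)} = e^(-t)):

Answer: y(t) = 4-3·e^(-t)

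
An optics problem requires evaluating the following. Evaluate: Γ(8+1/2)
Γ(n + 1/2)=(2n)!√π/(4^n·n!)
=20922789888000√π/(65536·40320)=(2027025/256)·√π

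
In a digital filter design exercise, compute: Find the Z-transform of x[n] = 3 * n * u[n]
Z{n * u[n]} = z/(z-1)^2
By linearity: Z{3 * n * u[n]} = 3z/(z-1)^2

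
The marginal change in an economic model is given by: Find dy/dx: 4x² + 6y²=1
Differentiate: 8x + 12y·(dy/dx)=0
dy/dx=-8x/(12y)=-(2/3)·(x/y)

Answer: dy/dx=-(2/3)·(x/y)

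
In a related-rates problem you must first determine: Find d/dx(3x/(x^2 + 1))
Quotient rule: (f/g)' = (f'g - fg')/g²
f = 3x, f' = 3
g = x^2+1, g' = 2x

Answer: (3·(x^2+1)-6x^2)/(x^2+1)²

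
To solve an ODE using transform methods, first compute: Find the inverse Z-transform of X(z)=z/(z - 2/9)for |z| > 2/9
Standard pair: z/(z-a) <-> a^n*u[n] for causal signals
With a=2/9: x[n]=(2/9)^n*u[n]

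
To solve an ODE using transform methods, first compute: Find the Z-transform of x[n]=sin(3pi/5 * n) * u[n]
Z{sin(w0 * n) * u[n]} = z * sin(w0)/(z^2-2z * cos(w0)+1)
With w0 = 3pi/5: X(z) = z * sin(3pi/5)/(z^2-2z * cos(3pi/5)+1)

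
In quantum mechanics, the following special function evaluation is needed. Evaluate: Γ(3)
Γ(n) = (n-1)! for positive integers
Γ(3) = 2! = 2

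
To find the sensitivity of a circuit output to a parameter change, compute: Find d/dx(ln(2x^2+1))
Chain rule: d/dx[ln(u)] = u'/u where u = 2x^2+1
u' = 4x

Answer: (4x)/(2x^2+1)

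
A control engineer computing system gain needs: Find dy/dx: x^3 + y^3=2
Differentiate: 3x^2 + 3y^2·(dy/dx) = 0
dy/dx = -3x^2/(3y^2)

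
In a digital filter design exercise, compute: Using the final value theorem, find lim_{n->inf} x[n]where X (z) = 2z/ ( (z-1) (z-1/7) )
Final value theorem: lim x[n] = lim_{z->1} (z-1) * X(z)
(z-1) * X(z) = 2z/(z-1/7)
As z->1: 2/(1-1/7) = 2/(6/7) = 7/3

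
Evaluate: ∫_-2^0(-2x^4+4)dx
Step 1: Find antiderivative F(x) = (-2/5)x^5+4x
Step 2: F(0) - F(-2) = 0 - (24/5) = -24/5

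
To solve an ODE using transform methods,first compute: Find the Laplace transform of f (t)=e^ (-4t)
L{e^(at)} = 1/(s-a)
L{e^(-4t)} = 1/(s + 4)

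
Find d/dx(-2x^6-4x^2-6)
Power rule: d/dx(ax^n)=n·a·x^(n-1)
Term by term: -12·x^5 - 8·x

Answer: -12x^5 - 8x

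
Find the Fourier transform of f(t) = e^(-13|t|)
Using the standard pair: F{e^(-a|t|)}=2a/(a^2+omega^2)
With a=13: F(omega)=26/(169+omega^2)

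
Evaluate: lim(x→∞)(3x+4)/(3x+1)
Divide numerator and denominator by x:
lim (3+4/x)/(3+1/x)=1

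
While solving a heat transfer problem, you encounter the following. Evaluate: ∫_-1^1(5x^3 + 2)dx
Step 1: Find antiderivative F(x)=(5/4)x^4+2x
Step 2: F(1) - F(-1)=13/4 - (-3/4)=4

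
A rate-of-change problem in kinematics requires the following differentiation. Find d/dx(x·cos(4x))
Product rule: (fg)' = f'g+fg'
f = x, f' = 1
g = cos(4x), g' = -4·sin(4x)

Answer: cos(4x)-4x·sin(4x)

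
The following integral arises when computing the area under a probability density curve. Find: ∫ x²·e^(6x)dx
Integration by parts twice:
First: u=x², dv=e^(6x) dx => x²e^(6x)/6 - (2/6)∫ xe^(6x) dx
Second (∫ xe^(6x) dx): xe^(6x)/6 - e^(6x)/36
Combining: e^(6x)(x²/6-2x/36+2/216)+C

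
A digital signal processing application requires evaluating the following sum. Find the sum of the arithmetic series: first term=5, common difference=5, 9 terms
Last term: a_n=5 + (9 - 1)·5=45
Sum=n(a_1 + a_n)/2=9(5 + 45)/2=225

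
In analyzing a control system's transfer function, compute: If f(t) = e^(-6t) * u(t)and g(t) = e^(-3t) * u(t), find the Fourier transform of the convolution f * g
By the convolution theorem: F{f*g} = F(omega)*G(omega)
F(omega) = 1/(6+j*omega), G(omega) = 1/(3+j*omega)
F{f*g} = 1/((6+j*omega)(3+j*omega))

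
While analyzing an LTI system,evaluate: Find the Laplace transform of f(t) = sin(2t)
L{sin(wt)} = w/(s²+w²)
L{sin(2t)} = 2/(s²+4)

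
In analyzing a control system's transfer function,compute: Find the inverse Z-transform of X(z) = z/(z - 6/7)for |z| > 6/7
Standard pair: z/(z-a) <-> a^n * u[n] for causal signals
With a=6/7: x[n]=(6/7)^n * u[n]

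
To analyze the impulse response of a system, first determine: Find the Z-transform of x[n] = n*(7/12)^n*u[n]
Using the property Z{n * a^n * u[n]}=az/(z-a)^2
With a=7/12: X(z)=(7/12)z/(z - 7/12)^2, |z| > 7/12

Answer: (7/12)z/(z - 7/12)^2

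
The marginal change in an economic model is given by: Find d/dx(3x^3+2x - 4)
Power rule: d/dx(ax^n) = n·a·x^(n-1)
Term by term: 9·x^2+2

Answer: 9x^2+2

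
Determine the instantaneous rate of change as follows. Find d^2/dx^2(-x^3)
Apply power rule 2 times:
d^1: -3x^2
d^2: -6x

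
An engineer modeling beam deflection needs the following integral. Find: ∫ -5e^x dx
Since d/dx[e^x] = +e^x, we get -5e^x+C

Answer: -5e^x+C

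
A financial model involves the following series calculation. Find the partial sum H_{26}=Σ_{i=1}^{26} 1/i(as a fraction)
H_26=1+1/2+1/3+...+1/26
=34395742267/8923714800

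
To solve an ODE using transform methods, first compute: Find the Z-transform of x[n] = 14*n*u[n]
Z{n*u[n]} = z/(z-1)^2
By linearity: Z{14*n*u[n]} = 14z/(z-1)^2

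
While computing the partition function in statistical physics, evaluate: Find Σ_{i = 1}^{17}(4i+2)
= 4·Σ i + 2·17 = 4·153 + 34 = 646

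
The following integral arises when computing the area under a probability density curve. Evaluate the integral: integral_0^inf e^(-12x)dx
integral_0^inf e^(-12x) dx = [-1/12 * e^(-12x)]_0^inf
= 0 - (-1/12) = 1/12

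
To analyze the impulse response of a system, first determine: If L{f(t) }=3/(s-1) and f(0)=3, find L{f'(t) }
L{f'(t)} = s·F(s) - f(0) = 3s/(s-1) - 3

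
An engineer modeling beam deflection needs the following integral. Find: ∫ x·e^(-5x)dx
Integration by parts: u=x, dv=e^(-5x) dx
du=dx, v=e^(-5x)/(-5)
=x·e^(-5x)/(-5) - ∫ e^(-5x)/(-5) dx
=x·e^(-5x)/(-5) - e^(-5x)/25+C

Answer: e^(-5x)(x/(-5)-1/25)+C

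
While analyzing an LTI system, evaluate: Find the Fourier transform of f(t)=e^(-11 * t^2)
The Fourier transform of a Gaussian e^(-a*t^2) is sqrt(pi/a)*e^(-omega^2/(4a)).
With a = 11: F(omega) = sqrt(pi/11)*e^(-omega^2/44)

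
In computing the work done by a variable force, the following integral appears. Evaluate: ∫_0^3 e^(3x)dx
Antiderivative: (1/3)e^(3x)
Evaluate: (1/3)(e^9 - 1)

Answer: (e^9 - 1)/3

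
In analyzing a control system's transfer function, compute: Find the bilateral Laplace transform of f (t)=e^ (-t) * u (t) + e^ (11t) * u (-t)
For e^(-t)*u(t): L = 1/(s+1), Re(s) > -1
For e^(11t)*u(-t): L = -1/(s-11), Re(s) < 11
Combined: F(s) = 1/(s+1)-1/(s-11), -1 < Re(s) < 11

Answer: 1/(s+1)-1/(s-11), ROC: -1 < Re(s) < 11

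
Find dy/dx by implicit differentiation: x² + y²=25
Differentiate both sides: 2x + 2y·(dy/dx)=0
Solve: dy/dx=-2x/(2y)=-x/y

Answer: dy/dx=-x/y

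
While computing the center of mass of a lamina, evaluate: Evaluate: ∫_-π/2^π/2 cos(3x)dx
Antiderivative: sin(3x)/3
Evaluate at bounds: [sin(3·π/2)/3] - [sin(3·-π/2)/3]
=((-1) - (1))/3=-2/3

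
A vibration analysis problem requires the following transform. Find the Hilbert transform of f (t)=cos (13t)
The Hilbert transform shifts each frequency component by -pi/2.
H{cos(wt)} = sin(wt)
With w = 13: H{cos(13t)} = sin(13t)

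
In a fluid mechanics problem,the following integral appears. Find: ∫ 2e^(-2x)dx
Since d/dx[e^(-2x)]=-2e^(-2x), we get -1 e^(-2x)+C

Answer: -e^(-2x)+C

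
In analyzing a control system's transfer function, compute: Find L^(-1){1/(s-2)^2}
L^(-1){1/(s-a)^n} = t^(n-1)·e^(at)/(n-1)!
Here a = 2, n = 2: t^1·e^(2t)/1

Answer: t·e^(2t)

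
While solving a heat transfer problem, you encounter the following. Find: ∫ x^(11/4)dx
Power rule: ∫ x^(11/4) dx=x^(15/4)/(15/4)+C

Answer: (4/15)·x^(15/4)+C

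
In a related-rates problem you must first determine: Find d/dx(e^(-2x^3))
Chain rule: d/dx[e^u]=e^u · u' where u=-2x^3
u'=-6x^2

Answer: -6x^2·e^(-2x^3)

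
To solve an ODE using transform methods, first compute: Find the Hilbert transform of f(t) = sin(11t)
The Hilbert transform shifts each frequency component by -pi/2.
H{sin(wt)} = -cos(wt)
With w = 11: H{sin(11t)} = -cos(11t)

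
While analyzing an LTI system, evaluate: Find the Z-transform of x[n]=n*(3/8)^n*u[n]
Using the property Z{n * a^n * u[n]}=az/(z-a)^2
With a=3/8: X(z)=(3/8)z/(z - 3/8)^2, |z| > 3/8

Answer: (3/8)z/(z - 3/8)^2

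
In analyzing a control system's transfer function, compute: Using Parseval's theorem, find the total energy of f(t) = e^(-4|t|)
Parseval's theorem: E = integral |f(t)|^2 dt = (1/2pi) integral |F(omega)|^2 domega
E = integral_{-inf}^{inf} e^(-8|t|) dt = 2 * integral_0^inf e^(-8t) dt = 2/(2 * 4) = 1/4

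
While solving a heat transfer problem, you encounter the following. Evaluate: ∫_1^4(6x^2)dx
Step 1: Find antiderivative F(x) = 2x^3
Step 2: F(4) - F(1) = 128 - (2) = 126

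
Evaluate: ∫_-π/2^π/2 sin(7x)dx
Antiderivative: -cos(7x)/7
Evaluate at bounds: [-cos(7·π/2)/7] - [-cos(7·-π/2)/7]
=(-(0)+(0))/7=0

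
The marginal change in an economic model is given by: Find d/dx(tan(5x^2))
Chain rule: d/dx[tan(u)] = sec²(u)·u' where u = 5x^2
u' = 10x

Answer: 10x·sec²(5x^2)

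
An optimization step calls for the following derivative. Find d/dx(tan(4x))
Chain rule: d/dx[tan(u)] = sec²(u)·u' where u = 4x
u' = 4

Answer: 4·sec²(4x)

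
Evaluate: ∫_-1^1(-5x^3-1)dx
Step 1: Find antiderivative F(x)=(-5/4)x^4 - x
Step 2: F(1) - F(-1)=-9/4 - (-1/4)=-2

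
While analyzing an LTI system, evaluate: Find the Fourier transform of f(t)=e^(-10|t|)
Using the standard pair: F{e^(-a|t|)}=2a/(a^2 + omega^2)
With a=10: F(omega)=20/(100 + omega^2)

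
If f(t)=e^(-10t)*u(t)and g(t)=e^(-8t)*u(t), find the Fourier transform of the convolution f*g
By the convolution theorem: F{f*g} = F(omega)*G(omega)
F(omega) = 1/(10 + j*omega), G(omega) = 1/(8 + j*omega)
F{f*g} = 1/((10 + j*omega)(8 + j*omega))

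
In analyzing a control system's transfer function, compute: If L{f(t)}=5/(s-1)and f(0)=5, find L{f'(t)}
L{f'(t)}=s·F(s) - f(0)=5s/(s-1)-5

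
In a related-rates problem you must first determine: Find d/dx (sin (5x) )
Chain rule: d/dx[sin(u)] = cos(u)·u' where u = 5x
u' = 5

Answer: 5·cos(5x)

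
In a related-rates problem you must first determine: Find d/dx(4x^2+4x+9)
Power rule: d/dx(ax^n) = n·a·x^(n-1)
Term by term: 8·x+4

Answer: 8x+4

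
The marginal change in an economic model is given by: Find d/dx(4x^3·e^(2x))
Product rule: (fg)'=f'g+fg'
f=4x^3, f'=12x^2
g=e^(2x), g'=2·e^(2x)

Answer: 12x^2·e^(2x)+8x^3·e^(2x)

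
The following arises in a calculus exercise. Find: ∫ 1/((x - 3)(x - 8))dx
Partial fractions: 1/((x-3)(x-8)) = A/(x-3) + B/(x-8)
A = -1/5, B = 1/5
∫ [-1/5· 1/(x-3) + 1/5· 1/(x-8)] dx
= (1/5)[ln|x-8| - ln|x-3|] + C

Answer: (1/5)·ln|(x-8)/(x-3)| + C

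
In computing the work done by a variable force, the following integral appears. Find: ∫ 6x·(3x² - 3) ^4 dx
Let u = 3x² - 3, du = 6x dx
∫ u^4 du = u^5/5 + C

Answer: (3x² - 3)^5/5 + C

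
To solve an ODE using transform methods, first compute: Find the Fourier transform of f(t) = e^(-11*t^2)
The Fourier transform of a Gaussian e^(-a * t^2) is sqrt(pi/a) * e^(-omega^2/(4a)).
With a=11: F(omega)=sqrt(pi/11) * e^(-omega^2/44)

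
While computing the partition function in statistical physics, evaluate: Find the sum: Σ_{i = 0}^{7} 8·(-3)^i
Geometric series: S = a(1 - r^n)/(1 - r)
a = 8, r = -3, n = 8
S = 8(1 - 6561)/4 = -13120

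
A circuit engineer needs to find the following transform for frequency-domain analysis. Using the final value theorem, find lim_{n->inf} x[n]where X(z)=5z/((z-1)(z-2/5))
Final value theorem: lim x[n]=lim_{z->1} (z-1)*X(z)
(z-1)*X(z)=5z/(z-2/5)
As z->1: 5/(1 - 2/5)=5/(3/5)=25/3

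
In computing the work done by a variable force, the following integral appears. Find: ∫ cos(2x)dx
Using substitution u = 2x: ∫ cos(u) du/2 = sin(u)/2+C

Answer: (1/2)sin(2x)+C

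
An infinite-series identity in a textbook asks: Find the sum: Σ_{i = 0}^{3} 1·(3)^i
Geometric series: S = a(1 - r^n)/(1 - r)
a = 1, r = 3, n = 4
S = 1(1-81)/-2 = 40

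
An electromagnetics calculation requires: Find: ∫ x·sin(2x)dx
By parts: u=x, dv=sin(2x) dx
du=dx, v=-cos(2x)/2
=-x·cos(2x)/2+sin(2x)/2²+C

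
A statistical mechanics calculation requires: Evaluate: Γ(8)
Γ(n)=(n-1)! for positive integers
Γ(8)=7!=5040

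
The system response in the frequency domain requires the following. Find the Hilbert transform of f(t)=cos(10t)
The Hilbert transform shifts each frequency component by -pi/2.
H{cos(wt)}=sin(wt)
With w=10: H{cos(10t)}=sin(10t)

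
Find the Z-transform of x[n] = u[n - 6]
Using the time-shift property: Z{u[n-6]} = z^(-6)*z/(z-1)
= z^(-5)/(z-1)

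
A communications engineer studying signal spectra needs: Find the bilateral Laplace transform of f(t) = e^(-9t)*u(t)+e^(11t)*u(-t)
For e^(-9t) * u(t): L=1/(s + 9), Re(s) > -9
For e^(11t) * u(-t): L=-1/(s-11), Re(s) < 11
Combined: F(s)=1/(s + 9) - 1/(s-11), -9 < Re(s) < 11

Answer: 1/(s + 9) - 1/(s-11), ROC: -9 < Re(s) < 11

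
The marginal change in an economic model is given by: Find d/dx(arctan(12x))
d/dx[arctan(u)]=u'/(1 + u²), u=12x, u'=12

Answer: 12/(1 + 144x²)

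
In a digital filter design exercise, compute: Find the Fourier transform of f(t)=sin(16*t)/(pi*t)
sin(W*t)/(pi*t) = (W/pi)*sinc(W*t/pi) is the impulse response of the ideal low-pass filter with cutoff W (here W = 16).
Its Fourier transform is a rectangular function:
F(omega) = 1 for |omega| < 16, 0 otherwise

Answer: rect(omega/32) [i.e., 1 for |omega| < 16, 0 otherwise]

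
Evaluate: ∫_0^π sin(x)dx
Antiderivative: -cos(x)
Evaluate at bounds: [-cos(1·π)/1] - [-cos(1·0)/1]
= (-(-1) + (1))/1 = 2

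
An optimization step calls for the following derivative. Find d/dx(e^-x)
Chain rule: d/dx[e^u] = e^u · u' where u = -x
u' = -1

Answer: -1·e^-x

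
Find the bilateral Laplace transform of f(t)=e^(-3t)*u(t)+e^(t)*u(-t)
For e^(-3t) * u(t): L = 1/(s + 3), Re(s) > -3
For e^(t) * u(-t): L = -1/(s-1), Re(s) < 1
Combined: F(s) = 1/(s + 3) - 1/(s-1), -3 < Re(s) < 1

Answer: 1/(s + 3) - 1/(s-1), ROC: -3 < Re(s) < 1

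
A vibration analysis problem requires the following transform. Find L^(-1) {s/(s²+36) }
L^(-1){s/(s²+w²)}=cos(wt)
Here w=6

Answer: cos(6t)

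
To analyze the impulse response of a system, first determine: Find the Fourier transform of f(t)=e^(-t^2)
The Fourier transform of a Gaussian e^(-t^2) is sqrt(pi) * e^(-omega^2/4).
With a=1: F(omega)=sqrt(pi) * e^(-omega^2/4)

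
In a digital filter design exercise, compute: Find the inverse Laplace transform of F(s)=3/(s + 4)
L^(-1){3/(s-a)}=c·e^(at)
Here a=-4, c=3

Answer: 3e^(-4t)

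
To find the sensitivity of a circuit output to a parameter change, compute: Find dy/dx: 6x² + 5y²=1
Differentiate: 12x+10y·(dy/dx)=0
dy/dx=-12x/(10y)=-(6/5)·(x/y)

Answer: dy/dx=-(6/5)·(x/y)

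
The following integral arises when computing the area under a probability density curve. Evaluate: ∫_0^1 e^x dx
Antiderivative: e^x
Evaluate: (e^1-1)

Answer: e^1-1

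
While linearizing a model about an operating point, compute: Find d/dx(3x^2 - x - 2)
Power rule: d/dx(ax^n) = n·a·x^(n-1)
Term by term: 6·x - 1

Answer: 6x - 1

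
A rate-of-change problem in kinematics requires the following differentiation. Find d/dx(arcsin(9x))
d/dx[arcsin(u)]=u'/√(1-u²), u=9x, u'=9

Answer: 9/√(1-81x²)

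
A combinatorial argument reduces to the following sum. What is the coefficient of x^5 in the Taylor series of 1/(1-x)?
1/(1-x) = Σ x^n for |x|<1
All coefficients are 1

Answer: 1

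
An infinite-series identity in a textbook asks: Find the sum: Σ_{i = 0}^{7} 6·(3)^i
Geometric series: S=a(1 - r^n)/(1 - r)
a=6, r=3, n=8
S=6(1 - 6561)/-2=19680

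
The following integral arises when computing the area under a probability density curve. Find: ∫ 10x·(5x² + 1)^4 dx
Let u=5x² + 1, du=10x dx
∫ u^4 du=u^5/5 + C

Answer: (5x² + 1)^5/5 + C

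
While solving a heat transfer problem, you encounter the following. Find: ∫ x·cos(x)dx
By parts: u = x, dv = cos(x) dx
du = dx, v = sin(x)
= x·sin(x)+cos(x)+C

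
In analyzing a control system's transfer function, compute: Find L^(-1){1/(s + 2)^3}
L^(-1){1/(s-a)^n}=t^(n-1)·e^(at)/(n-1)!
Here a=-2, n=3: t^2·e^(-2t)/2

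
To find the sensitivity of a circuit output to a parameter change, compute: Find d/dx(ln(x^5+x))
Chain rule: d/dx[ln(u)] = u'/u where u = x^5 + x
u' = 5x^4 + 1

Answer: (5x^4 + 1)/(x^5 + x)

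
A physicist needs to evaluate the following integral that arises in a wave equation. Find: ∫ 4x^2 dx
Using power rule: ∫ 4x^2 dx = 4/3 x^3+C = (4/3)x^3+C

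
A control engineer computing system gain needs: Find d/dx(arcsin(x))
d/dx[arcsin(u)] = u'/√(1-u²), u = x, u' = 1

Answer: 1/√(1-x²)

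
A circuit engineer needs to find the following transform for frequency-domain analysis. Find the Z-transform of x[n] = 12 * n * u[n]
Z{n * u[n]} = z/(z-1)^2
By linearity: Z{12 * n * u[n]} = 12z/(z-1)^2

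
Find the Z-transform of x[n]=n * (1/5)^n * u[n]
Using the property Z{n * a^n * u[n]}=az/(z-a)^2
With a=1/5: X(z)=(1/5)z/(z - 1/5)^2, |z| > 1/5

Answer: (1/5)z/(z - 1/5)^2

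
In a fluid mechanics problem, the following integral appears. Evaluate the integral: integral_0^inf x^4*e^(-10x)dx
This is a Gamma integral. Substitute u = 10x (du = 10 dx):
integral_0^inf x^4 * e^(-10x) dx = (1/10^5) integral_0^inf u^4 * e^(-u) du
= Gamma(5)/10^5 = 4!/10^5 = 24/100000

Answer: 3/12500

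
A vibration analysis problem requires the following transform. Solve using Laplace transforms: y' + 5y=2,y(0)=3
Take L of both sides: sY(s)-3+5Y(s) = 2/s
Y(s)(s+5) = 2/s+3
Y(s) = 2/(s(s+5))+3/(s+5)
Partial fractions: 2/(s(s+5)) = (2/5)/s - (2/5)/(s+5)
So Y(s) = (2/5)/s+(13/5)/(s+5)
Inverse transform (L^(-1){1/s} = 1, L^(-1){1/(s+5)} = e^(-5t)):

Answer: y(t) = 2/5+(13/5)·e^(-5t)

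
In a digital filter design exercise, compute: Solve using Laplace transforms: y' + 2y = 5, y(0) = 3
Take L of both sides: sY(s)-3+2Y(s)=5/s
Y(s)(s+2)=5/s+3
Y(s)=5/(s(s+2))+3/(s+2)
Partial fractions: 5/(s(s+2))=(5/2)/s - (5/2)/(s+2)
So Y(s)=(5/2)/s+(1/2)/(s+2)
Inverse transform (L^(-1){1/s}=1, L^(-1){1/(s+2)}=e^(-2t)):

Answer: y(t)=5/2+(1/2)·e^(-2t)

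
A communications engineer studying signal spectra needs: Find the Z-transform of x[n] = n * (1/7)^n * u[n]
Using the property Z{n*a^n*u[n]}=az/(z-a)^2
With a=1/7: X(z)=(1/7)z/(z - 1/7)^2, |z| > 1/7

Answer: (1/7)z/(z - 1/7)^2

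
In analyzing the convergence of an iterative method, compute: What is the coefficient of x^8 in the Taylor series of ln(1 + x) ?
ln(1+x) = Σ (-1)^(n+1) x^n/n
Coefficient of x^8 = (-1)^9/8 = -1/8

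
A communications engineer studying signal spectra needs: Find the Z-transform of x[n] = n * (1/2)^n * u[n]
Using the property Z{n * a^n * u[n]}=az/(z-a)^2
With a=1/2: X(z)=(1/2)z/(z - 1/2)^2, |z| > 1/2

Answer: (1/2)z/(z - 1/2)^2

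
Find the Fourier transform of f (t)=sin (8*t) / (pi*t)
sin(W*t)/(pi*t)=(W/pi)*sinc(W*t/pi) is the impulse response of the ideal low-pass filter with cutoff W (here W=8).
Its Fourier transform is a rectangular function:
F(omega)=1 for |omega| < 8, 0 otherwise

Answer: rect(omega/16) [i.e., 1 for |omega| < 8, 0 otherwise]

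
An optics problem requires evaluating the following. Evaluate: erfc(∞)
erfc(x) = 1 - erf(x); erfc(∞) = 1 - erf(∞) = 1 - 1 = 0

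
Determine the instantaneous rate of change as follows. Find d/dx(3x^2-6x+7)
Power rule: d/dx(ax^n) = n·a·x^(n-1)
Term by term: 6·x - 6

Answer: 6x - 6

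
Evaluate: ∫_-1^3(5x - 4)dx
Step 1: Find antiderivative F(x) = (5/2)x^2 - 4x
Step 2: F(3) - F(-1) = 21/2 - (13/2) = 4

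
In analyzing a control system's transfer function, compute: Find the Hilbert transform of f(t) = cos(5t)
The Hilbert transform shifts each frequency component by -pi/2.
H{cos(wt)} = sin(wt)
With w = 5: H{cos(5t)} = sin(5t)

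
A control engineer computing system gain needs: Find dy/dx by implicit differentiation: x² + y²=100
Differentiate both sides: 2x+2y·(dy/dx) = 0
Solve: dy/dx = -2x/(2y) = -x/y

Answer: dy/dx = -x/y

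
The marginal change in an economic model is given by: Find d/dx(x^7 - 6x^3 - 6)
Power rule: d/dx(ax^n)=n·a·x^(n-1)
Term by term: 7·x^6-18·x^2

Answer: 7x^6-18x^2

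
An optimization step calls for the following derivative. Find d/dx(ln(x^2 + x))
Chain rule: d/dx[ln(u)] = u'/u where u = x^2 + x
u' = 2x + 1

Answer: (2x + 1)/(x^2 + x)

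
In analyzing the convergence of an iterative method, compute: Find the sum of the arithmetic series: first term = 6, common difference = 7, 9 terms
Last term: a_n = 6 + (9 - 1)·7 = 62
Sum = n(a_1 + a_n)/2 = 9(6 + 62)/2 = 306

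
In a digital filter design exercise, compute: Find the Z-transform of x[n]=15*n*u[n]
Z{n*u[n]} = z/(z-1)^2
By linearity: Z{15*n*u[n]} = 15z/(z-1)^2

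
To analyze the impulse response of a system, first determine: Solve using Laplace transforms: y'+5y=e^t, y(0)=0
Take L: sY - 0+5Y=1/(s-1)
Y(s+5)=1/(s-1)+0
Y=1/((s-1)(s+5))+0/(s+5)
Partial fractions: 1/((s-1)(s+5))=(1/6)/(s-1) - (1/6)/(s+5)
So Y=(1/6)/(s-1) - (1/6)/(s+5)
Inverse Laplace transform (L^(-1){1/(s-1)}=e^t, L^(-1){1/(s+5)}=e^(-5t)):

Answer: y(t)=(1/6)·e^t - (1/6)·e^(-5t)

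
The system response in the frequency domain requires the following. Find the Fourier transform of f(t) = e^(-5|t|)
Using the standard pair: F{e^(-a|t|)} = 2a/(a^2+omega^2)
With a = 5: F(omega) = 10/(25+omega^2)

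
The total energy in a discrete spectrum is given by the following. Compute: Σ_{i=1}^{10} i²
Using formula: Σ i^2=n(n+1)(2n+1)/6=10·11·21/6=385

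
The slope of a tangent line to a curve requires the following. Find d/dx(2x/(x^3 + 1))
Quotient rule: (f/g)' = (f'g - fg')/g²
f = 2x, f' = 2
g = x^3+1, g' = 3x^2

Answer: (2·(x^3+1)-6x^3)/(x^3+1)²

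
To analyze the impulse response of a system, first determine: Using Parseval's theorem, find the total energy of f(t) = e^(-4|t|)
Parseval's theorem: E = integral |f(t)|^2 dt = (1/2pi) integral |F(omega)|^2 domega
E = integral_{-inf}^{inf} e^(-8|t|) dt = 2*integral_0^inf e^(-8t) dt = 2/(2*4) = 1/4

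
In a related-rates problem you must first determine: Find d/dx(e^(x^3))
Chain rule: d/dx[e^u] = e^u · u' where u = x^3
u' = 3x^2

Answer: 3x^2·e^(x^3)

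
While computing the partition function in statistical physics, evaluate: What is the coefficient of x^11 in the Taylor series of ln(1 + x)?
ln(1+x)=Σ (-1)^(n+1) x^n/n
Coefficient of x^11=(-1)^12/11=1/11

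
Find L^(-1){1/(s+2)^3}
L^(-1){1/(s-a)^n}=t^(n-1)·e^(at)/(n-1)!
Here a=-2, n=3: t^2·e^(-2t)/2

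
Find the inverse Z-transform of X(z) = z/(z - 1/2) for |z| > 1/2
Standard pair: z/(z-a) <-> a^n*u[n] for causal signals
With a=1/2: x[n]=(1/2)^n*u[n]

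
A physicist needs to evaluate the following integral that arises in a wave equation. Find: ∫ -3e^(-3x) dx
Since d/dx[e^(-3x)] = -3e^(-3x), we get 1 e^(-3x)+C

Answer: e^(-3x)+C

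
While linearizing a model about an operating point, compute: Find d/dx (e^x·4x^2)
Product rule: (fg)' = f'g+fg'
f = e^x, f' = e^x
g = 4x^2, g' = 8x

Answer: 4·e^x·x^2+8·e^x·x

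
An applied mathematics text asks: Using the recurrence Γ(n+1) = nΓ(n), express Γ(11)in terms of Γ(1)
Γ(11)=10Γ(10)=10·9Γ(9)=...=10!·Γ(1)=3628800·Γ(1)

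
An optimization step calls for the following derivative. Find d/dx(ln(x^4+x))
Chain rule: d/dx[ln(u)] = u'/u where u = x^4+x
u' = 4x^3+1

Answer: (4x^3+1)/(x^4+x)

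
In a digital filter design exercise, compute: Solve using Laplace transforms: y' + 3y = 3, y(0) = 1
Take L of both sides: sY(s) - 1 + 3Y(s)=3/s
Y(s)(s + 3)=3/s + 1
Y(s)=3/(s(s + 3)) + 1/(s + 3)
Partial fractions: 3/(s(s + 3))=1/s - 1/(s + 3)
So Y(s)=1/s
Inverse transform (L^(-1){1/s}=1, L^(-1){1/(s + 3)}=e^(-3t)):

Answer: y(t)=1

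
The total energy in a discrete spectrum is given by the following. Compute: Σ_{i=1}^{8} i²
Using formula: Σ i^2 = n(n + 1)(2n + 1)/6 = 8·9·17/6 = 204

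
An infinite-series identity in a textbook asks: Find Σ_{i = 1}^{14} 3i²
= 3·n(n + 1)(2n + 1)/6 = 3·14·15·29/6 = 3045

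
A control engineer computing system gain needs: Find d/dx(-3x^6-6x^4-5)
Power rule: d/dx(ax^n)=n·a·x^(n-1)
Term by term: -18·x^5 - 24·x^3

Answer: -18x^5 - 24x^3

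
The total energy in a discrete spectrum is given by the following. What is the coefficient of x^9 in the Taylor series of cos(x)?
cos(x) has only even powers. Coefficient of x^9 = 0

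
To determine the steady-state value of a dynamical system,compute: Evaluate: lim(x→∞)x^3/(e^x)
Apply L'Hôpital 3 times (∞/∞ each time):
Eventually get 3!/(e^x) → 0

Answer: 0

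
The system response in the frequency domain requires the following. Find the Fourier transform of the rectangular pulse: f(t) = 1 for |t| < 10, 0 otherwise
F(omega) = integral from -10 to 10 of e^(-j*omega*t) dt
= 2*sin(10*omega)/omega = 20*sinc(10*omega/pi)

Answer: 2*sin(10*omega)/omega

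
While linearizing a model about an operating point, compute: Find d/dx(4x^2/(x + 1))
Quotient rule: (f/g)' = (f'g - fg')/g²
f = 4x^2, f' = 8x
g = x + 1, g' = 1

Answer: (8x·(x + 1) - 4x^2)/(x + 1)²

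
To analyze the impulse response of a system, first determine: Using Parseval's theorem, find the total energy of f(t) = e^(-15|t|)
Parseval's theorem: E=integral |f(t)|^2 dt=(1/2pi) integral |F(omega)|^2 domega
E=integral_{-inf}^{inf} e^(-30|t|) dt=2 * integral_0^inf e^(-30t) dt=2/(2 * 15)=1/15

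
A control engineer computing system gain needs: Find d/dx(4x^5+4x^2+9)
Power rule: d/dx(ax^n)=n·a·x^(n-1)
Term by term: 20·x^4 + 8·x

Answer: 20x^4 + 8x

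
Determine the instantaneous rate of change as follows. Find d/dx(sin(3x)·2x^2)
Product rule: (fg)' = f'g + fg'
f = sin(3x), f' = 3·cos(3x)
g = 2x^2, g' = 4x

Answer: 6·cos(3x)·x^2 + 4·sin(3x)·x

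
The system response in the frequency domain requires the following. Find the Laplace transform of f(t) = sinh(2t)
L{sinh(at)}=a/(s²-a²)
L{sinh(2t)}=2/(s²-4)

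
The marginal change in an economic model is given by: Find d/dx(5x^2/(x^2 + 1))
Quotient rule: (f/g)' = (f'g - fg')/g²
f = 5x^2, f' = 10x
g = x^2 + 1, g' = 2x

Answer: (10x·(x^2 + 1) - 10x^3)/(x^2 + 1)²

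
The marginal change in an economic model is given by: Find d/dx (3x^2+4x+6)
Power rule: d/dx(ax^n) = n·a·x^(n-1)
Term by term: 6·x + 4

Answer: 6x + 4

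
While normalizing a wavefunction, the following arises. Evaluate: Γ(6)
Γ(n)=(n-1)! for positive integers
Γ(6)=5!=120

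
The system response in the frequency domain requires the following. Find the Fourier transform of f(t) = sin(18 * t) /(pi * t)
sin(W*t)/(pi*t)=(W/pi)*sinc(W*t/pi) is the impulse response of the ideal low-pass filter with cutoff W (here W=18).
Its Fourier transform is a rectangular function:
F(omega)=1 for |omega| < 18, 0 otherwise

Answer: rect(omega/36) [i.e., 1 for |omega| < 18, 0 otherwise]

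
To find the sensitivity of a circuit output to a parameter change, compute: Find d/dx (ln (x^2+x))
Chain rule: d/dx[ln(u)] = u'/u where u = x^2+x
u' = 2x+1

Answer: (2x+1)/(x^2+x)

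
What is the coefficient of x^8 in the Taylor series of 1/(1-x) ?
1/(1-x) = Σ x^n for |x|<1
All coefficients are 1

Answer: 1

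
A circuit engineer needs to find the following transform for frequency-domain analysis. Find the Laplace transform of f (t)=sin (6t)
L{sin(wt)} = w/(s² + w²)
L{sin(6t)} = 6/(s² + 36)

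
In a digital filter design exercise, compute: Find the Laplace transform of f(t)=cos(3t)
L{cos(wt)} = s/(s² + w²)
L{cos(3t)} = s/(s² + 9)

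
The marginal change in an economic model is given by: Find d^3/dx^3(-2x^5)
Apply power rule 3 times:
d^1: -10x^4
d^2: -40x^3
d^3: -120x^2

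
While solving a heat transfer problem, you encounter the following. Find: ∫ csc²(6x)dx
Since d/dx[-cot(6x)] = 6csc²(6x), integral = -cot(6x)/6+C

Answer: (-1/6)cot(6x)+C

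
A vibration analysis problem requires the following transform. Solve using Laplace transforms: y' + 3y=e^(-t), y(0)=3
Take L: sY - 3+3Y=1/(s+1)
Y(s+3)=1/(s+1)+3
Y=1/((s+1)(s+3))+3/(s+3)
Partial fractions: 1/((s+1)(s+3))=(1/2)/(s+1) - (1/2)/(s+3)
So Y=(1/2)/(s+1)+(5/2)/(s+3)
Inverse Laplace transform (L^(-1){1/(s+1)}=e^(-t), L^(-1){1/(s+3)}=e^(-3t)):

Answer: y(t)=(1/2)·e^(-t)+(5/2)·e^(-3t)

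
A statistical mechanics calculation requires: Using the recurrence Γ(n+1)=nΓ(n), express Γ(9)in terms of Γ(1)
Γ(9)=8Γ(8)=8·7Γ(7)=...=8!·Γ(1)=40320·Γ(1)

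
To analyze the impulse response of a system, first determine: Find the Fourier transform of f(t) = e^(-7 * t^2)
The Fourier transform of a Gaussian e^(-a * t^2) is sqrt(pi/a) * e^(-omega^2/(4a)).
With a = 7: F(omega) = sqrt(pi/7) * e^(-omega^2/28)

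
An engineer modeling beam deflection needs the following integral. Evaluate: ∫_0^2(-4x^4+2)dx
Step 1: Find antiderivative F(x) = (-4/5)x^5 + 2x
Step 2: F(2) - F(0) = -108/5 - (0) = -108/5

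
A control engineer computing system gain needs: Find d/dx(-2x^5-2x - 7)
Power rule: d/dx(ax^n)=n·a·x^(n-1)
Term by term: -10·x^4 - 2

Answer: -10x^4 - 2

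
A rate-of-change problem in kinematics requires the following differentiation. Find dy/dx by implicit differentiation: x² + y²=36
Differentiate both sides: 2x + 2y·(dy/dx)=0
Solve: dy/dx=-2x/(2y)=-x/y

Answer: dy/dx=-x/y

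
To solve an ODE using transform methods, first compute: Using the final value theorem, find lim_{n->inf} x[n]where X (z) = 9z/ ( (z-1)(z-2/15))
Final value theorem: lim x[n]=lim_{z->1} (z-1) * X(z)
(z-1) * X(z)=9z/(z-2/15)
As z->1: 9/(1-2/15)=9/(13/15)=135/13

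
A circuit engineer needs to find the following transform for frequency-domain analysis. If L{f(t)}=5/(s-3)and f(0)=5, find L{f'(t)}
L{f'(t)}=s·F(s) - f(0)=5s/(s-3) - 5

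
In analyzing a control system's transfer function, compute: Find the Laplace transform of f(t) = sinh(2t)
L{sinh(at)} = a/(s²-a²)
L{sinh(2t)} = 2/(s²-4)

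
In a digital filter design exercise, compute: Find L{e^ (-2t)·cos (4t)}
First shifting: L{e^(at)f(t)}=F(s-a)
L{cos(4t)}=s/(s²+16)
Shift: (s+2)/((s+2)²+16)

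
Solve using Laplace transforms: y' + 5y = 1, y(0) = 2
Take L of both sides: sY(s)-2+5Y(s)=1/s
Y(s)(s+5)=1/s+2
Y(s)=1/(s(s+5))+2/(s+5)
Partial fractions: 1/(s(s+5))=(1/5)/s - (1/5)/(s+5)
So Y(s)=(1/5)/s+(9/5)/(s+5)
Inverse transform (L^(-1){1/s}=1, L^(-1){1/(s+5)}=e^(-5t)):

Answer: y(t)=1/5+(9/5)·e^(-5t)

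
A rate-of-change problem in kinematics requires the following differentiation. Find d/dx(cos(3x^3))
Chain rule: d/dx[cos(u)]=-sin(u)·u' where u=3x^3
u'=9x^2

Answer: -9x^2·sin(3x^3)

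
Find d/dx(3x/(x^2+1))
Quotient rule: (f/g)' = (f'g - fg')/g²
f = 3x, f' = 3
g = x^2 + 1, g' = 2x

Answer: (3·(x^2 + 1) - 6x^2)/(x^2 + 1)²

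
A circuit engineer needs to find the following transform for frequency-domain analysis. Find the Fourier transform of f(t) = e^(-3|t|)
Using the standard pair: F{e^(-a|t|)}=2a/(a^2 + omega^2)
With a=3: F(omega)=6/(9 + omega^2)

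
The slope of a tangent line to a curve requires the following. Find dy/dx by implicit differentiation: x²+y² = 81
Differentiate both sides: 2x+2y·(dy/dx) = 0
Solve: dy/dx = -2x/(2y) = -x/y

Answer: dy/dx = -x/y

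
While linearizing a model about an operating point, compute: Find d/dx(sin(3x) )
Chain rule: d/dx[sin(u)] = cos(u)·u' where u = 3x
u' = 3

Answer: 3·cos(3x)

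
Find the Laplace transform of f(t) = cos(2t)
L{cos(wt)}=s/(s²+w²)
L{cos(2t)}=s/(s²+4)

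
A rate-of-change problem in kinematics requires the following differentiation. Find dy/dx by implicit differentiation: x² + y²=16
Differentiate both sides: 2x + 2y·(dy/dx)=0
Solve: dy/dx=-2x/(2y)=-x/y

Answer: dy/dx=-x/y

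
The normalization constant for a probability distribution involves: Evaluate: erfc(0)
erfc(x)=1 - erf(x); erfc(0)=1 - erf(0)=1-0=1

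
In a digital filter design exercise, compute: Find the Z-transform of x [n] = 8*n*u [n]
Z{n * u[n]}=z/(z-1)^2
By linearity: Z{8 * n * u[n]}=8z/(z-1)^2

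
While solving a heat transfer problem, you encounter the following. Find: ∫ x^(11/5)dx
Power rule: ∫ x^(11/5) dx = x^(16/5)/(16/5)+C

Answer: (5/16)·x^(16/5)+C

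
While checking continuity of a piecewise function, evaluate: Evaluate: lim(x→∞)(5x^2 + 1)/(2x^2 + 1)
Divide numerator and denominator by x^2:
lim (5+1/x^2)/(2+1/x^2)=5/2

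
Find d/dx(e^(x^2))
Chain rule: d/dx[e^u]=e^u · u' where u=x^2
u'=2x

Answer: 2x·e^(x^2)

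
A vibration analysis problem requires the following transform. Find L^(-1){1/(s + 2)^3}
L^(-1){1/(s-a)^n}=t^(n-1)·e^(at)/(n-1)!
Here a=-2, n=3: t^2·e^(-2t)/2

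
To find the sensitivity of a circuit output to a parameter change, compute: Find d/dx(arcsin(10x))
d/dx[arcsin(u)]=u'/√(1-u²), u=10x, u'=10

Answer: 10/√(1-100x²)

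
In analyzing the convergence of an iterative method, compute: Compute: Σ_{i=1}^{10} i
Using formula: Σ i^1 = n(n + 1)/2 = 10·11/2 = 55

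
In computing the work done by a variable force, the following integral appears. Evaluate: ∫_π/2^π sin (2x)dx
Antiderivative: -cos(2x)/2
Evaluate at bounds: [-cos(2·π)/2] - [-cos(2·π/2)/2]
= (-(1)+(-1))/2 = -1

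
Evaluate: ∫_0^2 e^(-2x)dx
Antiderivative: (1/(-2))e^(-2x)
Evaluate: (1/(-2))(e^-4-1)

Answer: (e^-4-1)/(-2)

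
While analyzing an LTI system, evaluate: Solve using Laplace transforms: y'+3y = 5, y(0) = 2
Take L of both sides: sY(s) - 2 + 3Y(s) = 5/s
Y(s)(s + 3) = 5/s + 2
Y(s) = 5/(s(s + 3)) + 2/(s + 3)
Partial fractions: 5/(s(s + 3)) = (5/3)/s - (5/3)/(s + 3)
So Y(s) = (5/3)/s + (1/3)/(s + 3)
Inverse transform (L^(-1){1/s} = 1, L^(-1){1/(s + 3)} = e^(-3t)):

Answer: y(t) = 5/3 + (1/3)·e^(-3t)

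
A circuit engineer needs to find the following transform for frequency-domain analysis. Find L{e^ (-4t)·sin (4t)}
First shifting: L{e^(at)f(t)} = F(s-a)
L{sin(4t)} = 4/(s² + 16)
Shift: 4/((s + 4)² + 16)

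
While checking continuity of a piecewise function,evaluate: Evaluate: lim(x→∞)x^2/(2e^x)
Apply L'Hôpital 2 times (∞/∞ each time):
Eventually get 2!/(2e^x) → 0

Answer: 0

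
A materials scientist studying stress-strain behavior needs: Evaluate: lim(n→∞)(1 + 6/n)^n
This is the definition of e^6: lim(1+6/n)^n=e^6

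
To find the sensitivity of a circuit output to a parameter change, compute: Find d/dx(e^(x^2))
Chain rule: d/dx[e^u]=e^u · u' where u=x^2
u'=2x

Answer: 2x·e^(x^2)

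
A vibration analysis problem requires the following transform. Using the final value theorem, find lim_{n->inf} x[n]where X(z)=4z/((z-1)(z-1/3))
Final value theorem: lim x[n] = lim_{z->1} (z-1)*X(z)
(z-1)*X(z) = 4z/(z-1/3)
As z->1: 4/(1 - 1/3) = 4/(2/3) = 6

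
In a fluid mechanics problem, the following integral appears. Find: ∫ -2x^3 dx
Using power rule: ∫ -2x^3 dx = -2/4 x^4+C = (-1/2)x^4+C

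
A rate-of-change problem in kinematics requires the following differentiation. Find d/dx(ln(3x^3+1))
Chain rule: d/dx[ln(u)]=u'/u where u=3x^3 + 1
u'=9x^2

Answer: (9x^2)/(3x^3 + 1)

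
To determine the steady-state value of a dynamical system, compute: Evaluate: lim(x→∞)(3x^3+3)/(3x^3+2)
Divide numerator and denominator by x^3:
lim (3 + 3/x^3)/(3 + 2/x^3) = 1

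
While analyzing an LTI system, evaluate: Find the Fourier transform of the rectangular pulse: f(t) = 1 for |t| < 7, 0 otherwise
F(omega)=integral from -7 to 7 of e^(-j * omega * t) dt
=2 * sin(7 * omega)/omega=14 * sinc(7 * omega/pi)

Answer: 2 * sin(7 * omega)/omega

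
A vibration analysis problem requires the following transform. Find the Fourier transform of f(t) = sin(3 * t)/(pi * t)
sin(W * t)/(pi * t) = (W/pi) * sinc(W * t/pi) is the impulse response of the ideal low-pass filter with cutoff W (here W = 3).
Its Fourier transform is a rectangular function:
F(omega) = 1 for |omega| < 3, 0 otherwise

Answer: rect(omega/6) [i.e., 1 for |omega| < 3, 0 otherwise]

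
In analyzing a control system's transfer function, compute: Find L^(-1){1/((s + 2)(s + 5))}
Partial fractions: 1/((s + 2)(s + 5))=A/(s + 2) + B/(s + 5)
Cover-up: A=1/(s + 5)|_{s=-2}=1/3; B=1/(s + 2)|_{s=-5}=-1/3
L^(-1)=(1/3)e^(-2t) - (1/3)e^(-5t)

Answer: (1/3)(e^(-2t) - e^(-5t))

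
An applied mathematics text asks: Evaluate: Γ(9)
Γ(n) = (n-1)! for positive integers
Γ(9) = 8! = 40320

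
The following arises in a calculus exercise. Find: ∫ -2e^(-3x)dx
Since d/dx[e^(-3x)]=-3e^(-3x), we get 2/3 e^(-3x)+C

Answer: (2/3)e^(-3x)+C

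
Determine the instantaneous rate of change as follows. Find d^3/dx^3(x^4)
Apply power rule 3 times:
d^1: 4x^3
d^2: 12x^2
d^3: 24x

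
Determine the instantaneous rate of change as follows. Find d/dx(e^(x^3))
Chain rule: d/dx[e^u] = e^u · u' where u = x^3
u' = 3x^2

Answer: 3x^2·e^(x^3)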